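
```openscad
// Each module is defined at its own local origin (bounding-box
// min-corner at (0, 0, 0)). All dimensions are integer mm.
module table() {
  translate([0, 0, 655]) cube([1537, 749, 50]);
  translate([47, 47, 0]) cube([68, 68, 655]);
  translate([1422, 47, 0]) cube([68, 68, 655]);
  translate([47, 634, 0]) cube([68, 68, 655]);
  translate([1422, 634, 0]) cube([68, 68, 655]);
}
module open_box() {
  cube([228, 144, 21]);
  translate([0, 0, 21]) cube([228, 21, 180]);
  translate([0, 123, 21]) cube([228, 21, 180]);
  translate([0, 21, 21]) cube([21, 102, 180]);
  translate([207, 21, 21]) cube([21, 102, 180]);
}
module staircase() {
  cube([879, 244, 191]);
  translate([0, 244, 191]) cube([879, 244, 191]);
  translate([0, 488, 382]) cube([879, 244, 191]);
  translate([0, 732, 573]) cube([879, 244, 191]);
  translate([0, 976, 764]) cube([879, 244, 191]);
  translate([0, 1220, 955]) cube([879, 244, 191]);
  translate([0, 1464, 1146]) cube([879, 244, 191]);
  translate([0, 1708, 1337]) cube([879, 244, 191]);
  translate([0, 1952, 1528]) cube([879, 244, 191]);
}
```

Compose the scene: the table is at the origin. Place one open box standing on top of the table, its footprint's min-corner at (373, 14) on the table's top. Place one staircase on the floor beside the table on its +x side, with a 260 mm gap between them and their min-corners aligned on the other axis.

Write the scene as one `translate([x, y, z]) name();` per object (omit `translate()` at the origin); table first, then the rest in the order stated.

table();
translate([373, 14, 705]) open_box();
translate([1797, 0, 0]) staircase();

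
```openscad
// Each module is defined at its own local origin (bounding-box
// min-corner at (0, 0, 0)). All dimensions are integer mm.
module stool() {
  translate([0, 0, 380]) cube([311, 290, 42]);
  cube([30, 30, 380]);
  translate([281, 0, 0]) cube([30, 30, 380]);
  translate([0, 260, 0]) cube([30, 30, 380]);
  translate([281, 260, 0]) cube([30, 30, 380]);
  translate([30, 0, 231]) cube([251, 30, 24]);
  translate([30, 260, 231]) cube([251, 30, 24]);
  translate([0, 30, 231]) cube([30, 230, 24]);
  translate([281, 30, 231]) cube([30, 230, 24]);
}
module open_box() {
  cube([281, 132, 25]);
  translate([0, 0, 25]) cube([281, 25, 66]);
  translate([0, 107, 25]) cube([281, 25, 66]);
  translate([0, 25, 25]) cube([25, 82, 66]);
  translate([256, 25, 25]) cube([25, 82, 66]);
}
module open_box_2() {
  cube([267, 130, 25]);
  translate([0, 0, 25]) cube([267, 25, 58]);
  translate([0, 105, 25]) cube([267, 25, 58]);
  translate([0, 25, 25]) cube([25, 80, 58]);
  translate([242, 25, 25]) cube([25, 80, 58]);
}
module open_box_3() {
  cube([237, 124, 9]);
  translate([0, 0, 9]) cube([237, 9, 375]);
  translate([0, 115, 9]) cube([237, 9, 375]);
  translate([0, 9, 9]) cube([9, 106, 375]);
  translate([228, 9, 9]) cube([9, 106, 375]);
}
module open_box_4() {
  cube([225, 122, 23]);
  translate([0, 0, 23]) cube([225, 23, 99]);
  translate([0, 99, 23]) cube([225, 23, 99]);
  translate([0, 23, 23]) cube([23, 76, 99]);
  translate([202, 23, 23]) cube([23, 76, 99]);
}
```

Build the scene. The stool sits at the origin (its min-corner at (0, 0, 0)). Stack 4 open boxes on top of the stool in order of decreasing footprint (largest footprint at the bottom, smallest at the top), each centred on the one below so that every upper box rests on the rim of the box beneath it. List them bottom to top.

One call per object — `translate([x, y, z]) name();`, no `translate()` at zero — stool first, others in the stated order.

stool();
translate([15, 79, 422]) open_box();
translate([22, 80, 513]) open_box_2();
translate([37, 83, 596]) open_box_3();
translate([43, 84, 980]) open_box_4();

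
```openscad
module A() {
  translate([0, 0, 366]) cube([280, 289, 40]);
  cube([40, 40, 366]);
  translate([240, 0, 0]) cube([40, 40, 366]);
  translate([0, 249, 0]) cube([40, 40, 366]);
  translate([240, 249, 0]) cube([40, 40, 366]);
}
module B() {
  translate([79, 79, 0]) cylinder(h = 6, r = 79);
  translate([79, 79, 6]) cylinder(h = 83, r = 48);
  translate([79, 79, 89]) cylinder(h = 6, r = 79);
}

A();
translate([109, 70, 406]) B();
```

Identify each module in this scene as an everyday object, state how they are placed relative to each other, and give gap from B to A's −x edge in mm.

A is a stool. B is a spool. The spool is on top of the stool. The gap from the spool to the stool's −x edge is 109 mm.

The spool's min-x is at 109; the stool's min-x is 0; gap = 109 mm.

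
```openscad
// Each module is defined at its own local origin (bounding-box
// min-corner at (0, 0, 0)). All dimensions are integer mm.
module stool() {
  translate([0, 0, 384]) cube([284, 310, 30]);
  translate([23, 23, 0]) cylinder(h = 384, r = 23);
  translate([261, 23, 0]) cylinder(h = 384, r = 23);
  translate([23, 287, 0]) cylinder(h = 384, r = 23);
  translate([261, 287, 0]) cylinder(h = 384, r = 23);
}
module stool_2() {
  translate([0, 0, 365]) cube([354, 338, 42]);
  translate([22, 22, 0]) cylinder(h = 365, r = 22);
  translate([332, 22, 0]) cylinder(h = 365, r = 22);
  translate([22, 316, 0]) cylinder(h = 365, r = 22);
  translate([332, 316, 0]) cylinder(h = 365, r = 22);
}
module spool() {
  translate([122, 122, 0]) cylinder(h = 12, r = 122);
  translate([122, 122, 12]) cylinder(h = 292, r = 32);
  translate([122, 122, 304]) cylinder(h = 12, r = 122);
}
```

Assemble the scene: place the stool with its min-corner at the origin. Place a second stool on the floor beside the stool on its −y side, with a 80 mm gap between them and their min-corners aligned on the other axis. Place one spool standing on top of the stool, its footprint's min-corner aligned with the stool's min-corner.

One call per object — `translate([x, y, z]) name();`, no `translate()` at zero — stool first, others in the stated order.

stool();
translate([0, -418, 0]) stool_2();
translate([0, 0, 414]) spool();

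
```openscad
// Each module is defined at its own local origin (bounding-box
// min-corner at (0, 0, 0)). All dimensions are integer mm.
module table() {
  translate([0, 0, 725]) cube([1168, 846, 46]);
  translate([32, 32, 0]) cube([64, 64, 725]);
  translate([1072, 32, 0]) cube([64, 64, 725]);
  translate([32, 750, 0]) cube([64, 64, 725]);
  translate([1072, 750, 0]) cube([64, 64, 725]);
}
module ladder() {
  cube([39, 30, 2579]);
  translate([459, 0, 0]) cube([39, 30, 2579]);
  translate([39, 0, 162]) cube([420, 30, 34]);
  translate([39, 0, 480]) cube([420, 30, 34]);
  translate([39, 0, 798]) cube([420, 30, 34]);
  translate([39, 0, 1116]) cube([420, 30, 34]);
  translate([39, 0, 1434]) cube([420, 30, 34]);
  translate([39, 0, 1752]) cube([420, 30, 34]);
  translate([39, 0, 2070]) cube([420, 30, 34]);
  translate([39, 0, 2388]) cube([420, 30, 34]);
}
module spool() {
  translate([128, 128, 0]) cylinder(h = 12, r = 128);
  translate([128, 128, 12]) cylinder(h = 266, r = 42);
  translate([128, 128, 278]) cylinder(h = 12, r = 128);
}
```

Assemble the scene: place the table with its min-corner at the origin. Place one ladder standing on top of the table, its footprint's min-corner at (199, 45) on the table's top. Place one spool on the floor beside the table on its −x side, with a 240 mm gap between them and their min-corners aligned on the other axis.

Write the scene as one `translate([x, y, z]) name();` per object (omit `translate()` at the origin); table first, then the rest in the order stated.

table();
translate([199, 45, 771]) ladder();
translate([-496, 0, 0]) spool();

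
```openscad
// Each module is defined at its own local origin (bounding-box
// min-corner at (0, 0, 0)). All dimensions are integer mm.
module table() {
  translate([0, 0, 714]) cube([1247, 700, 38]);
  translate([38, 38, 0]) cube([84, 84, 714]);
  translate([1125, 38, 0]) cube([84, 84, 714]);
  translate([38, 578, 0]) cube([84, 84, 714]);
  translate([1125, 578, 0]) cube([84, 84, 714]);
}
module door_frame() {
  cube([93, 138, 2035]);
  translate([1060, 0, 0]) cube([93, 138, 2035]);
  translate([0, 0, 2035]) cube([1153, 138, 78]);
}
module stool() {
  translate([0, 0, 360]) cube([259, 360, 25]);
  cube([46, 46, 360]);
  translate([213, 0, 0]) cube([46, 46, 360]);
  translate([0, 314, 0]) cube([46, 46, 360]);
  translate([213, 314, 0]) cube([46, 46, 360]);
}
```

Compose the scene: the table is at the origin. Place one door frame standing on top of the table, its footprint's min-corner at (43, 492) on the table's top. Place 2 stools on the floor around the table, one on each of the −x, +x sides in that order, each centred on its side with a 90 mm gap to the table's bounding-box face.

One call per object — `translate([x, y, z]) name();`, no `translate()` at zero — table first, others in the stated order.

table();
translate([43, 492, 752]) door_frame();
translate([-349, 170, 0]) stool();
translate([1337, 170, 0]) stool();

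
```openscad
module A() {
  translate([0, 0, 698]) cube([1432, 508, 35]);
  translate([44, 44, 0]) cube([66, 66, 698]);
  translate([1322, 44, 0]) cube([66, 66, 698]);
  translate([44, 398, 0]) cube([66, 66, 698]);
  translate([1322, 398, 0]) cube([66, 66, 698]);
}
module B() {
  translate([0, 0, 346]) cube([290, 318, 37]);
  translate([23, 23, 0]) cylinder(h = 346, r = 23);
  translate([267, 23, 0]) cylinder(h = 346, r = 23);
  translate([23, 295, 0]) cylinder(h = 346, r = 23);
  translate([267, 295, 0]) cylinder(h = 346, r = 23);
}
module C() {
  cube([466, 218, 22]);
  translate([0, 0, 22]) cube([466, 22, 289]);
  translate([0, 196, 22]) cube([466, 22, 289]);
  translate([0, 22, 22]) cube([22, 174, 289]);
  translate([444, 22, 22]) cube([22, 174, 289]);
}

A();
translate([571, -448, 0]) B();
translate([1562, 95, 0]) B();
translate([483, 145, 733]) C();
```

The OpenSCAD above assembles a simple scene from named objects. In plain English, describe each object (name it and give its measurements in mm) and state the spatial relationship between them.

A is a table with a 1432×508 mm rectangular top, 35 mm thick, top surface at z = 733 mm, supported by four 66×66 mm square legs, each inset 44 mm from the nearest pair of top edges, running from the floor.

B is a four-legged stool. The seat is 290×318 mm, 37 mm thick, top at z = 383 mm. It stands on four round legs, each 46 mm in diameter, from z = 0 to the seat underside, each leg's axis is inset half a diameter from the nearest pair of seat edges (so the leg's bounding box is flush with the corner).

C is an open-topped rectangular box: outside dimensions 466×218×311 mm, with a uniform wall and base thickness of 22 mm. The base is a full 466×218 slab on the floor; four walls sit on top of the base. The front and back walls (the −y and +y sides) span the full width; the two side walls fit between them.

Two stools sit around the table at the −y, +x sides. The open box is on top of the table, centred.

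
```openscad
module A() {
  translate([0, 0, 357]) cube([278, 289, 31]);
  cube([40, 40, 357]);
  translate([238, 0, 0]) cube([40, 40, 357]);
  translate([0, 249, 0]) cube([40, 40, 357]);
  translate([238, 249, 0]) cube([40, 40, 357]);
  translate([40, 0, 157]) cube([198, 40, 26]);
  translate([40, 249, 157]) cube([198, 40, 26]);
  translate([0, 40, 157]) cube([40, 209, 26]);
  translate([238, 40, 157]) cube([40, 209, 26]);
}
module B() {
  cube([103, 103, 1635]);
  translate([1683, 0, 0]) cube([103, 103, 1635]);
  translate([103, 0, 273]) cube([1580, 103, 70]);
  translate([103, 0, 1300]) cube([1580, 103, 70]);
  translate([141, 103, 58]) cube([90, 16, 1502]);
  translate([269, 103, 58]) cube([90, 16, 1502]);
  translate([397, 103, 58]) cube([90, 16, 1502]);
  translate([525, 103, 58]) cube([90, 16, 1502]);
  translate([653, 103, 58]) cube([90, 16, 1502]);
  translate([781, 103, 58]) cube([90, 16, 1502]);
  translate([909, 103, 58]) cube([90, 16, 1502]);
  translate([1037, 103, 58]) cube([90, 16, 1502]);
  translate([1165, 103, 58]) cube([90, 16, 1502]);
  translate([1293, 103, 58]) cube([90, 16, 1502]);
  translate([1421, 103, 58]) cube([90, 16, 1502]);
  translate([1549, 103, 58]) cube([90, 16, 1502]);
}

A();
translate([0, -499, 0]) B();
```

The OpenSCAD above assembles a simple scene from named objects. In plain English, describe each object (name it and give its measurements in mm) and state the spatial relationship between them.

A is a four-legged stool. The seat is a 278×289×31 mm slab whose top surface is at z = 388 mm; four square legs, each 40×40 mm in cross-section, run from the floor (z = 0) to the underside of the seat, each flush with a corner of the seat. Four stretchers, 40 mm wide and 26 mm tall, connect adjacent legs with their undersides at z = 157 mm, each running between the inner faces of the legs it joins and aligned with the legs' outer faces on the other axis.

B is a fence section. Two 103×103 mm posts, 1635 mm tall, stand on the floor with a clear span of 1580 mm between their inner faces. Two horizontal rails of 103×70 mm section span the gap between the posts with their undersides at z = 273 mm and z = 1300 mm, flush with the posts' −y face. 12 pickets, each 90 mm wide, 16 mm thick and 1502 mm tall, are fixed to the +y face of the rails with their bottoms at z = 58 mm, evenly spaced across the span with equal gaps (rounded down to the nearest mm) at the −x end and between each pair — any rounding remainder accumulates at the +x end.

The fence section is on the floor beside the stool on its −y side.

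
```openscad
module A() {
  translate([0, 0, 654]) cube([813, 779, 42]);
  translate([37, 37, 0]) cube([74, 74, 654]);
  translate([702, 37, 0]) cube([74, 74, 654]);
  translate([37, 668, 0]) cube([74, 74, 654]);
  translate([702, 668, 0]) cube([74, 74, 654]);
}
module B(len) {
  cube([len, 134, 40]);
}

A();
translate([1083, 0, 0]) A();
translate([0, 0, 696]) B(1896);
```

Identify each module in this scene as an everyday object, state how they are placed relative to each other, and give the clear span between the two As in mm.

A is a table. B is a beam. A beam spans the tops of two tables. The clear span between the two tables is 270 mm.

Second table starts at x = 1083; first ends at x = 813; clear span = 1083 − 813 = 270 mm.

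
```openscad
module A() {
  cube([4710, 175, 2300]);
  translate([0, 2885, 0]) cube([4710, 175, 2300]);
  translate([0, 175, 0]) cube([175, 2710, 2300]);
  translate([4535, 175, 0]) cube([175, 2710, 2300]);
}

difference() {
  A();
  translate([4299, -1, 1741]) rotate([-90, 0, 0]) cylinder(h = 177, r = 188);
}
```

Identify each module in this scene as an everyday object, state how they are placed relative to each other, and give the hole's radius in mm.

A is a house frame. The house frame has a circular hole through its front wall. The hole's radius is 188 mm.

The subtracted cylinder has r = 188 mm.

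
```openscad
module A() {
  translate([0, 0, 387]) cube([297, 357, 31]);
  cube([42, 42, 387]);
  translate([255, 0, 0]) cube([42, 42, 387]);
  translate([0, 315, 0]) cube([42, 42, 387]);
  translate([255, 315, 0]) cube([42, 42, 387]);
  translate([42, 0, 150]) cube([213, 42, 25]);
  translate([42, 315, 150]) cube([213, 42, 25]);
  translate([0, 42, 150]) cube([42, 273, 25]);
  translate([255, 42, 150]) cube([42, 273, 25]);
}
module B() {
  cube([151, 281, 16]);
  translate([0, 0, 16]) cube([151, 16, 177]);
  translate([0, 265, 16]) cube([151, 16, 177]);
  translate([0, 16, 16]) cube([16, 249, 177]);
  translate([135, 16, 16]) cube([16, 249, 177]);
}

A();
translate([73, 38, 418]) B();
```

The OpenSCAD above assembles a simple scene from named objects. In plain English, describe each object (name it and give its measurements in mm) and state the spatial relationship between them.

A is a simple wooden stool: a rectangular seat 297 mm (x) by 357 mm (y), 31 mm thick, top face at z = 418 mm, on four square legs, each 42×42 mm in cross-section. The legs rest on z = 0, each flush with a corner of the seat. Four stretchers, 42 mm wide and 25 mm tall, connect adjacent legs with their undersides at z = 150 mm, each running between the inner faces of the legs it joins and aligned with the legs' outer faces on the other axis.

B is an open storage box with external size 151×281×193 mm and wall thickness 16 mm (the base is also 16 mm thick). The base covers the whole footprint; the four walls stand on the base, with the y-facing walls full-width and the x-facing walls fitting between their inner faces.

The open box is on top of the stool, centred.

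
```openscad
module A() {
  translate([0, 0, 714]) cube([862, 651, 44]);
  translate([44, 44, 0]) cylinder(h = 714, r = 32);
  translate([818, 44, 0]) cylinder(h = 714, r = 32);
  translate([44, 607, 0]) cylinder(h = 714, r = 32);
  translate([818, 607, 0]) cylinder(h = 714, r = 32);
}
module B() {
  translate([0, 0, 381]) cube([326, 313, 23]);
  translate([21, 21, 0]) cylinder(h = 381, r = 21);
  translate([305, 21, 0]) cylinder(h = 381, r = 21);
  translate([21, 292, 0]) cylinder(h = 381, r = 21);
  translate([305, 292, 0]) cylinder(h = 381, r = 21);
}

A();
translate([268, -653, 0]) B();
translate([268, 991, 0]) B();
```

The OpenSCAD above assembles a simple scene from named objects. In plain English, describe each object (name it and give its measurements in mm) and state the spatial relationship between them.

A is a rectangular dining table. The top is 862×651×44 mm with its upper surface at z = 758 mm. It stands on four round legs of 64 mm diameter, each leg's bounding box inset 12 mm from the nearest pair of top edges, running from the floor to the underside of the top.

B is a four-legged stool. The seat is a 326×313×23 mm slab whose top surface is at z = 404 mm; four round legs, each 42 mm in diameter, run from the floor (z = 0) to the underside of the seat, each leg's axis is inset half a diameter from the nearest pair of seat edges (so the leg's bounding box is flush with the corner).

Two stools sit around the table at the −y, +y sides.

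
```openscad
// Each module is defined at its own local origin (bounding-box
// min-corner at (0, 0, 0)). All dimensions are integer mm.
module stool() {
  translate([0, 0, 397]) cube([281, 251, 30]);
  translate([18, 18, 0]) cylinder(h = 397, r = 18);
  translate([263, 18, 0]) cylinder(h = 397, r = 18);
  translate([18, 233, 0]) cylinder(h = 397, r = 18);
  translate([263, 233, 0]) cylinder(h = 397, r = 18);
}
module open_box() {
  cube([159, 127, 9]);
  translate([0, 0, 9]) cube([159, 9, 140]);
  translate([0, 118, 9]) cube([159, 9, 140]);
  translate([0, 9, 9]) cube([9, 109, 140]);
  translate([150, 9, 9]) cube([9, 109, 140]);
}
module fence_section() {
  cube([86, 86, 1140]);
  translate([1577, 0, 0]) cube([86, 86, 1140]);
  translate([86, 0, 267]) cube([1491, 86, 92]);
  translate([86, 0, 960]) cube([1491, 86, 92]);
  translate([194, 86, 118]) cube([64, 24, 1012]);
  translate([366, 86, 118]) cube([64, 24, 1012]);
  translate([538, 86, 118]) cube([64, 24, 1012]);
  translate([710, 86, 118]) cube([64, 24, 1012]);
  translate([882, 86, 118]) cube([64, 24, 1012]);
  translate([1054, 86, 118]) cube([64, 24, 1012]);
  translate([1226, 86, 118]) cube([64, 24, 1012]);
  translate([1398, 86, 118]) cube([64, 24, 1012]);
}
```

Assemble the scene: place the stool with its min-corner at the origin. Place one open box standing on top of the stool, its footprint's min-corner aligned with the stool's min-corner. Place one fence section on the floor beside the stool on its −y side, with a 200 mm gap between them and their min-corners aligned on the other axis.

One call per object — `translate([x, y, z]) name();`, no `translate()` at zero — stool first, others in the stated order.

stool();
translate([0, 0, 427]) open_box();
translate([0, -310, 0]) fence_section();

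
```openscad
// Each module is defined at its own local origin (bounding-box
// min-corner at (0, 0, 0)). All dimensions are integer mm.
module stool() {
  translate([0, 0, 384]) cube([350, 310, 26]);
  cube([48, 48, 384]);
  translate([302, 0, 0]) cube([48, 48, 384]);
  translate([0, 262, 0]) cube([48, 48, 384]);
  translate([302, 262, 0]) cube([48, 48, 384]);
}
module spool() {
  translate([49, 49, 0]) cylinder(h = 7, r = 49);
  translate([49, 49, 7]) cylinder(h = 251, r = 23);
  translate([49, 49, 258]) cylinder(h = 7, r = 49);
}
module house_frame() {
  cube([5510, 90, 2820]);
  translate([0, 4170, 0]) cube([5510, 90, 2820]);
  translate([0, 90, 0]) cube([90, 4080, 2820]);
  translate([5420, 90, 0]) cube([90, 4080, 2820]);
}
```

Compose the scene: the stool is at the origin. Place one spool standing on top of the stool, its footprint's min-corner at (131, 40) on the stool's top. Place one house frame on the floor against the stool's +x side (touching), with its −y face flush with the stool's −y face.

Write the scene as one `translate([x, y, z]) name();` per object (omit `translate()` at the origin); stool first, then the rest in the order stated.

stool();
translate([131, 40, 410]) spool();
translate([350, 0, 0]) house_frame();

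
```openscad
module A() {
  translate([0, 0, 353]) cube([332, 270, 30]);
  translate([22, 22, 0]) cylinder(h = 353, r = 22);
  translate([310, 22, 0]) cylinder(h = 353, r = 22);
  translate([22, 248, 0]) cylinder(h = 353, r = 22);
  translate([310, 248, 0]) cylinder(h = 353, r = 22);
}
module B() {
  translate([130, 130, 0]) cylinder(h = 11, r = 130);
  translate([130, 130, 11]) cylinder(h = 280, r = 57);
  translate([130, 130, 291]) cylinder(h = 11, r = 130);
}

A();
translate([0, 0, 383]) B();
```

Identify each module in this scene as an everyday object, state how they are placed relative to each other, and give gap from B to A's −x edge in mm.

A is a stool. B is a spool. The spool is on top of the stool. The gap from the spool to the stool's −x edge is 0 mm.

The spool's min-x is at 0; the stool's min-x is 0; gap = 0 mm.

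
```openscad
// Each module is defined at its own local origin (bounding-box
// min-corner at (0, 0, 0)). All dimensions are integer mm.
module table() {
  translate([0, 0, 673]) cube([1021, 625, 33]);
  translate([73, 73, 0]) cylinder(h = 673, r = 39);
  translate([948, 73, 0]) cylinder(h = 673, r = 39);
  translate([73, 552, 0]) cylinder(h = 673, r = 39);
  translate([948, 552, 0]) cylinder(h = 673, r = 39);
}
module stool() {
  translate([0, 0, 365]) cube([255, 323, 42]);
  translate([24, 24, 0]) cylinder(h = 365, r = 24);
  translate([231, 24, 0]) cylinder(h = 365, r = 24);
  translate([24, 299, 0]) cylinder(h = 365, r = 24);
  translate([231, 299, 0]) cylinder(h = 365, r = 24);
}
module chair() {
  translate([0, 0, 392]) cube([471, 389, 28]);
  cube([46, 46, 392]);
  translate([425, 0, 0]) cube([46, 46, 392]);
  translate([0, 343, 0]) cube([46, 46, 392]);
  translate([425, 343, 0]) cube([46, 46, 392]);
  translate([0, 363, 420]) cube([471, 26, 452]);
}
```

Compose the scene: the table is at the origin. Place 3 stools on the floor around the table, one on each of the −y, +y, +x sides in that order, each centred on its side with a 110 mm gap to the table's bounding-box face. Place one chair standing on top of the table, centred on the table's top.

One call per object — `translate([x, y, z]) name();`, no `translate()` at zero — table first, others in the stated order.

table();
translate([383, -433, 0]) stool();
translate([383, 735, 0]) stool();
translate([1131, 151, 0]) stool();
translate([275, 118, 706]) chair();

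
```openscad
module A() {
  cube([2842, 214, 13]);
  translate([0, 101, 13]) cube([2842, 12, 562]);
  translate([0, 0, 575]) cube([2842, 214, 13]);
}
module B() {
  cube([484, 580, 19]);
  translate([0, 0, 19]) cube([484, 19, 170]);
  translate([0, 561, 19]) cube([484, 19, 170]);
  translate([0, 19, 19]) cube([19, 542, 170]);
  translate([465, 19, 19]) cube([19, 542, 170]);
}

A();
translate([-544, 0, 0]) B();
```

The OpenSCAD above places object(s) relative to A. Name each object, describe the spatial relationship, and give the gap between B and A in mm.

A is an I-beam. B is an open box. The open box is on the floor beside the I-beam on its −x side. The gap between the open box and the I-beam is 60 mm.

The open box's nearest face is 60 mm from the I-beam's −x face.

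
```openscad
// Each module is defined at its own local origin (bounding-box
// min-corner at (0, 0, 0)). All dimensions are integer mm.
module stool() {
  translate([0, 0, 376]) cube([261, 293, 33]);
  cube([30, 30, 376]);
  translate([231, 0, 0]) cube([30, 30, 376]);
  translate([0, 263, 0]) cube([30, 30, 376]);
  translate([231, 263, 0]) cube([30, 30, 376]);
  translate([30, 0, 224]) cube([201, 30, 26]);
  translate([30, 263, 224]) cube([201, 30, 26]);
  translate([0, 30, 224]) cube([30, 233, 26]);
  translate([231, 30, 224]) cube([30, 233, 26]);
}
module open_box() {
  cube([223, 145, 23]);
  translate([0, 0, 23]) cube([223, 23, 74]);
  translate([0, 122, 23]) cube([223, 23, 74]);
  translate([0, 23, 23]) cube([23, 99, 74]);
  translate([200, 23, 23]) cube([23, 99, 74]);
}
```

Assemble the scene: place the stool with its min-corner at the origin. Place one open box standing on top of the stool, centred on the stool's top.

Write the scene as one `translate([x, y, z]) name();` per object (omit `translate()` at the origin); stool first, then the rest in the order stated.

stool();
translate([19, 74, 409]) open_box();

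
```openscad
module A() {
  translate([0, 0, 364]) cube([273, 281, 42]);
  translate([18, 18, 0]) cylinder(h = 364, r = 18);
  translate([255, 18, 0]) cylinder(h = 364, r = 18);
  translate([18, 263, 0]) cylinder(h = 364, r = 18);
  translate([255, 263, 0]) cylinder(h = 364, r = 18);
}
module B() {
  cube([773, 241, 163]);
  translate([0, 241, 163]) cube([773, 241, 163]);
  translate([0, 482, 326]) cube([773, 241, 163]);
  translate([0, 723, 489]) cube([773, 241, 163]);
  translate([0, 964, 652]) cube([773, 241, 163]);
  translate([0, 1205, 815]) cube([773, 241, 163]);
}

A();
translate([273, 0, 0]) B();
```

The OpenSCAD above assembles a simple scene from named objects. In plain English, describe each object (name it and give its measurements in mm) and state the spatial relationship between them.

A is a four-legged stool. The seat is a 273×281×42 mm slab whose top surface is at z = 406 mm; four round legs, each 36 mm in diameter, run from the floor (z = 0) to the underside of the seat, each leg's axis is inset half a diameter from the nearest pair of seat edges (so the leg's bounding box is flush with the corner).

B is a run of 6 identical solid stair steps. Each tread is 773×241 mm and each step block is 163 mm high. Step 1 rests on the floor; step k is offset from step 1 by (k−1)×241 mm in y and (k−1)×163 mm in z.

The staircase is against the stool's +x side, with their −y faces flush.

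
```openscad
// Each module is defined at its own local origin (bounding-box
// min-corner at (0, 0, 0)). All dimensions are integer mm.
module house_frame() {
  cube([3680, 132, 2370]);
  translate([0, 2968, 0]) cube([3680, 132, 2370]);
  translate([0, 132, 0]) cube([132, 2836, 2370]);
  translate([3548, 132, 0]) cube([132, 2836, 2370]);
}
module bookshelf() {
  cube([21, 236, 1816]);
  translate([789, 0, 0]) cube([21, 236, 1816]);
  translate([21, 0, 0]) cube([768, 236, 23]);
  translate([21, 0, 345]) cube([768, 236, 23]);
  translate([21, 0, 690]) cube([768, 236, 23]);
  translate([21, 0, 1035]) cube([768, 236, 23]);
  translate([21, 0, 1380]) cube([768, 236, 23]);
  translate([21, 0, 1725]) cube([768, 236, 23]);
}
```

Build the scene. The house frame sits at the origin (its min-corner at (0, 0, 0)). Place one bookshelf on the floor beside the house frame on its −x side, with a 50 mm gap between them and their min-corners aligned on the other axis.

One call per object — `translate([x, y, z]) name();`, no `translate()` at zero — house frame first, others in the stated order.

house_frame();
translate([-860, 0, 0]) bookshelf();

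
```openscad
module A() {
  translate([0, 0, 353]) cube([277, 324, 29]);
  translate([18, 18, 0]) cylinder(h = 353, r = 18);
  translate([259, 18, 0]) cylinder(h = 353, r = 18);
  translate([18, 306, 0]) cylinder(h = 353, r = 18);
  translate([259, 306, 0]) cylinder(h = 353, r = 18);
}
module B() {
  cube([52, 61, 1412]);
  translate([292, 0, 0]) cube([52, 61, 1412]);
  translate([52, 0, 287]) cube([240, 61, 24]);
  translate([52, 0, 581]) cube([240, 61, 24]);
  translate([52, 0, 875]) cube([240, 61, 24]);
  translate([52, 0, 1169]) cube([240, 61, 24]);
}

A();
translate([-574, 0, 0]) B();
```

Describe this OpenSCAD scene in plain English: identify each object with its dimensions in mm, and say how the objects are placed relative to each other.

A is a four-legged stool. The seat is 277×324 mm, 29 mm thick, top at z = 382 mm. It stands on four round legs, each 36 mm in diameter, from z = 0 to the seat underside, each leg's axis is inset half a diameter from the nearest pair of seat edges (so the leg's bounding box is flush with the corner).

B is a wooden ladder with two side rails of 52×61 mm section and 1412 mm height, set 344 mm apart overall. Between them run 4 rectangular rungs (61 mm deep, 24 mm thick), front faces flush with the rails' −y face. The bottom of the first rung is 287 mm above the floor and each subsequent rung is 294 mm higher than the one below.

The ladder is on the floor beside the stool on its −x side.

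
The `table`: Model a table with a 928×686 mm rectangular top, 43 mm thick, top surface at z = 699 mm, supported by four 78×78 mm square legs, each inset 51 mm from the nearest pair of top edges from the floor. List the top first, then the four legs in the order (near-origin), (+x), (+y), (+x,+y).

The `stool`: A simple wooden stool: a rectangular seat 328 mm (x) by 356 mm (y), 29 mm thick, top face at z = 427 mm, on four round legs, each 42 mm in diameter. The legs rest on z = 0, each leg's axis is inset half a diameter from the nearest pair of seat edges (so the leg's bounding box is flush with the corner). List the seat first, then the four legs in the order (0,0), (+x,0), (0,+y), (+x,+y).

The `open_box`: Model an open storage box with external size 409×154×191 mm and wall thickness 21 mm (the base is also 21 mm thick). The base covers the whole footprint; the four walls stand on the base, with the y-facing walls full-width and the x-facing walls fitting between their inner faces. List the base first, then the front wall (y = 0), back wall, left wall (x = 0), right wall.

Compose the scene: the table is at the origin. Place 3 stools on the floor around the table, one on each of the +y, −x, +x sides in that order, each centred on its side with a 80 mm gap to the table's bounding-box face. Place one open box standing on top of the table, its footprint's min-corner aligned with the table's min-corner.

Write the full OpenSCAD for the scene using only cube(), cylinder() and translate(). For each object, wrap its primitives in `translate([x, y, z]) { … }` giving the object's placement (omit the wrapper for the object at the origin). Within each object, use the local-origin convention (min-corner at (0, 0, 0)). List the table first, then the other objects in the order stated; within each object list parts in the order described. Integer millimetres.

translate([0, 0, 656]) cube([928, 686, 43]);
translate([51, 51, 0]) cube([78, 78, 656]);
translate([799, 51, 0]) cube([78, 78, 656]);
translate([51, 557, 0]) cube([78, 78, 656]);
translate([799, 557, 0]) cube([78, 78, 656]);
translate([300, 766, 0]) {
  translate([0, 0, 398]) cube([328, 356, 29]);
  translate([21, 21, 0]) cylinder(h = 398, r = 21);
  translate([307, 21, 0]) cylinder(h = 398, r = 21);
  translate([21, 335, 0]) cylinder(h = 398, r = 21);
  translate([307, 335, 0]) cylinder(h = 398, r = 21);
}
translate([-408, 165, 0]) {
  translate([0, 0, 398]) cube([328, 356, 29]);
  translate([21, 21, 0]) cylinder(h = 398, r = 21);
  translate([307, 21, 0]) cylinder(h = 398, r = 21);
  translate([21, 335, 0]) cylinder(h = 398, r = 21);
  translate([307, 335, 0]) cylinder(h = 398, r = 21);
}
translate([1008, 165, 0]) {
  translate([0, 0, 398]) cube([328, 356, 29]);
  translate([21, 21, 0]) cylinder(h = 398, r = 21);
  translate([307, 21, 0]) cylinder(h = 398, r = 21);
  translate([21, 335, 0]) cylinder(h = 398, r = 21);
  translate([307, 335, 0]) cylinder(h = 398, r = 21);
}
translate([0, 0, 699]) {
  cube([409, 154, 21]);
  translate([0, 0, 21]) cube([409, 21, 170]);
  translate([0, 133, 21]) cube([409, 21, 170]);
  translate([0, 21, 21]) cube([21, 112, 170]);
  translate([388, 21, 21]) cube([21, 112, 170]);
}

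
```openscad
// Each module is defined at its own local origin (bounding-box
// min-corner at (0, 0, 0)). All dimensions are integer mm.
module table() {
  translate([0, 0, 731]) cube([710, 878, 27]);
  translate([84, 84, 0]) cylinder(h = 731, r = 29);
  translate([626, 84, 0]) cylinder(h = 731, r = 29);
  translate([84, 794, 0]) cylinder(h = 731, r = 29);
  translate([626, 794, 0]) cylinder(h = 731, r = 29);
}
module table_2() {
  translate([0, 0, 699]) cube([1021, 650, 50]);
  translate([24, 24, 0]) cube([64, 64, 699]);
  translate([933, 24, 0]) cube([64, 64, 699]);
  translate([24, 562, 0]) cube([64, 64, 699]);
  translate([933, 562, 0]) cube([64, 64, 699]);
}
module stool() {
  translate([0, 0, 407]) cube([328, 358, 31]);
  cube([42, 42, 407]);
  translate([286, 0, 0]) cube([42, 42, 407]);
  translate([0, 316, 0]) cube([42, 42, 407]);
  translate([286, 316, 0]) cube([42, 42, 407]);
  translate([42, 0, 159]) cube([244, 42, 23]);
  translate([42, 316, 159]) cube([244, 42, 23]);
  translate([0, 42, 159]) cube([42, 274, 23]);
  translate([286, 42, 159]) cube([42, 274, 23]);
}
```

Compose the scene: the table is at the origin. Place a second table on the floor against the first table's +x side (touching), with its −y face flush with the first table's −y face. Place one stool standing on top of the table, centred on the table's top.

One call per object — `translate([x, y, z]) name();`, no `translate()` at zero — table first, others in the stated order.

table();
translate([710, 0, 0]) table_2();
translate([191, 260, 758]) stool();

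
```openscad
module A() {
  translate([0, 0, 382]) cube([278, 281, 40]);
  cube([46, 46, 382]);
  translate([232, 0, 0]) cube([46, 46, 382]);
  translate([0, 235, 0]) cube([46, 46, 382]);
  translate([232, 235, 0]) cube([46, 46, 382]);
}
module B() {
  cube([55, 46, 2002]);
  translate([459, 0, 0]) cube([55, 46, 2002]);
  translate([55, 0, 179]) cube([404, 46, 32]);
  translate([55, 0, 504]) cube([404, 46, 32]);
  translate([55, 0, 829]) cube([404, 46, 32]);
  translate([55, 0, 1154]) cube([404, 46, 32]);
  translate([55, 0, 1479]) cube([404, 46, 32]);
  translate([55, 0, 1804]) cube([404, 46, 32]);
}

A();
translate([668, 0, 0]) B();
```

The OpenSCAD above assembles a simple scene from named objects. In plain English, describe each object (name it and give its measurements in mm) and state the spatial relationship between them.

A is a simple wooden stool: a rectangular seat 278 mm (x) by 281 mm (y), 40 mm thick, top face at z = 422 mm, on four square legs, each 46×46 mm in cross-section. The legs rest on z = 0, each flush with a corner of the seat.

B is a straight ladder. Two 55×46 mm vertical rails, 2002 mm tall, stand 514 mm apart (outside-to-outside) with their front faces coplanar on the −y side. 6 rungs, each 46 mm deep and 32 mm tall, span between the inner faces of the rails, front faces flush with the rails. The lowest rung's underside is at z = 179 mm and rungs are spaced 325 mm apart (underside to underside).

The ladder is on the floor beside the stool on its +x side.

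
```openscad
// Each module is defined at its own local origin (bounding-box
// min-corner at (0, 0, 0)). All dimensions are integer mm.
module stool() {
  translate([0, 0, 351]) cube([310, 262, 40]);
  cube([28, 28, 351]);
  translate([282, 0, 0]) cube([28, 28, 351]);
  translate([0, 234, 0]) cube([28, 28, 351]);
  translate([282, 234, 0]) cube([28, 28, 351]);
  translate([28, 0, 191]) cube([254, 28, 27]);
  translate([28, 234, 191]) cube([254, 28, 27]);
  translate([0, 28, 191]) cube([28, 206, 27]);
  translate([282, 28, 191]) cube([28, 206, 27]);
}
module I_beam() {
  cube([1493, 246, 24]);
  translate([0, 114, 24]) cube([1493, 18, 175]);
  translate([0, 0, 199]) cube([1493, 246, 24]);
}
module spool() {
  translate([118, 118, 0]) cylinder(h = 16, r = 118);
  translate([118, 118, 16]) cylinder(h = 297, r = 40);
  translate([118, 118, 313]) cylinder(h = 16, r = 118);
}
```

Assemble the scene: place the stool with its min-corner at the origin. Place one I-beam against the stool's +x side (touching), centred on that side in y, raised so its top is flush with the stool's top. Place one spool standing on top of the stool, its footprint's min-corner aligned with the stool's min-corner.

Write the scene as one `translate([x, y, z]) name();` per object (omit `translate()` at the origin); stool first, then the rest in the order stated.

stool();
translate([310, 8, 168]) I_beam();
translate([0, 0, 391]) spool();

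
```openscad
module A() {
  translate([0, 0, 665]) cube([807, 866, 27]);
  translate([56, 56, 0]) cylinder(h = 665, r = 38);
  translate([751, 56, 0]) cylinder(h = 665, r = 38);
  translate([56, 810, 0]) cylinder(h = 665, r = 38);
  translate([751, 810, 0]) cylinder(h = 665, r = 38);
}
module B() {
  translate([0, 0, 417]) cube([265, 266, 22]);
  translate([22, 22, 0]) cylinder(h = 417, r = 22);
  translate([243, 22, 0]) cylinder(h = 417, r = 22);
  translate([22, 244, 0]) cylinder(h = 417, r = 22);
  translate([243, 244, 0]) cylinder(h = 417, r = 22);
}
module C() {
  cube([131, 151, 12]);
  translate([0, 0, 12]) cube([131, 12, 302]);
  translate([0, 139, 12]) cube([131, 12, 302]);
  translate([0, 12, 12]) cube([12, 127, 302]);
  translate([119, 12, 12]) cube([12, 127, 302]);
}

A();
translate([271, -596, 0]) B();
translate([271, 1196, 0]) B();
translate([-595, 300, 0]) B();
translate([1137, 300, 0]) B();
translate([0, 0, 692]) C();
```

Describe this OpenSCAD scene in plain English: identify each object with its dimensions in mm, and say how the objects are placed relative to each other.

A is a table with a 807×866 mm rectangular top, 27 mm thick, top surface at z = 692 mm, supported by four round legs of 76 mm diameter, each leg's bounding box inset 18 mm from the nearest pair of top edges, running from the floor.

B is a four-legged stool. The seat is a 265×266×22 mm slab whose top surface is at z = 439 mm; four round legs, each 44 mm in diameter, run from the floor (z = 0) to the underside of the seat, each leg's axis is inset half a diameter from the nearest pair of seat edges (so the leg's bounding box is flush with the corner).

C is an open-topped rectangular box: outside dimensions 131×151×314 mm, with a uniform wall and base thickness of 12 mm. The base is a full 131×151 slab on the floor; four walls sit on top of the base. The front and back walls (the −y and +y sides) span the full width; the two side walls fit between them.

Four stools sit around the table at the −y, +y, −x, +x sides. The open box is on top of the table.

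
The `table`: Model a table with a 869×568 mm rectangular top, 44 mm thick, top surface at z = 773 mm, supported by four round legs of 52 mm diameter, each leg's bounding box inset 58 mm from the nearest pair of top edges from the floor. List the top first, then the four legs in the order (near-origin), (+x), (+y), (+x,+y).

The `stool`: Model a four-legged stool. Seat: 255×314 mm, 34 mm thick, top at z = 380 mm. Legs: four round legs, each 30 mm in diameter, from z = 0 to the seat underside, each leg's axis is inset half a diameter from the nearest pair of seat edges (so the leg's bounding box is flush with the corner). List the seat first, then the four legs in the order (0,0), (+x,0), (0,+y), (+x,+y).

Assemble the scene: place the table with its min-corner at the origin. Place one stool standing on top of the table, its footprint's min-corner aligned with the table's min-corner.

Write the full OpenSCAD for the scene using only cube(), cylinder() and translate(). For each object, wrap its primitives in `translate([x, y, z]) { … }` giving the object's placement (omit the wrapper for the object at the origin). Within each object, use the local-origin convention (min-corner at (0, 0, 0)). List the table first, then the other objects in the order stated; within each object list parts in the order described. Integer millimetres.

translate([0, 0, 729]) cube([869, 568, 44]);
translate([84, 84, 0]) cylinder(h = 729, r = 26);
translate([785, 84, 0]) cylinder(h = 729, r = 26);
translate([84, 484, 0]) cylinder(h = 729, r = 26);
translate([785, 484, 0]) cylinder(h = 729, r = 26);
translate([0, 0, 773]) {
  translate([0, 0, 346]) cube([255, 314, 34]);
  translate([15, 15, 0]) cylinder(h = 346, r = 15);
  translate([240, 15, 0]) cylinder(h = 346, r = 15);
  translate([15, 299, 0]) cylinder(h = 346, r = 15);
  translate([240, 299, 0]) cylinder(h = 346, r = 15);
}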